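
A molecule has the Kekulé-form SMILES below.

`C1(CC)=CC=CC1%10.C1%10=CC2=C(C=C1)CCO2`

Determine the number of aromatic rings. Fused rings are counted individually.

1

The SMILES encodes a five-membered carbon ring with two conjugated C=C double bonds and one sp³ carbon; a six-membered carbon ring with three alternating C=C double bonds, fused to a five-membered ring containing one oxygen and two sp³ carbons.
The 5-membered ring has one sp³ carbon, so it is not fully conjugated — not aromatic (cyclopentadiene).
The 6-membered ring is planar and fully conjugated; 3 ring double bonds give 6 π electrons. Since 6 = 4n+2 (n=1), it is aromatic (benzene ring).
The 5-membered ring with one oxygen has two sp³ carbons, so it is not fully conjugated — not aromatic (oxolane ring).
1 of the 3 rings is aromatic. Total: 1.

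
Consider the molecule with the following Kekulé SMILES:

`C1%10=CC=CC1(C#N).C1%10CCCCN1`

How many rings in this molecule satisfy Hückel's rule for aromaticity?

0

The SMILES encodes a five-membered carbon ring with two conjugated C=C double bonds and one sp³ carbon; a six-membered saturated ring of five carbons and one N–H nitrogen.
The 5-membered ring has one sp³ carbon, so it is not fully conjugated — not aromatic (cyclopentadiene).
The 6-membered ring with one N–H has only sp³ atoms, so it is not fully conjugated — not aromatic (piperidine).
None of the rings are aromatic. Total: 0.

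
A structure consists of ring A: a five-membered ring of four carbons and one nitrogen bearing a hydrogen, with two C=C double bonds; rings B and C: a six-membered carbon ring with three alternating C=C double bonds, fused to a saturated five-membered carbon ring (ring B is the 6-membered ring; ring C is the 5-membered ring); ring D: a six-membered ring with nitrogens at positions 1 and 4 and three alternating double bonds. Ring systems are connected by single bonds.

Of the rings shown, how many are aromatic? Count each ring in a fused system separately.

3

Ring A is fully conjugated (every ring atom contributes a p orbital); 2 ring double bonds (4 π electrons) plus a heteroatom lone pair (2) give 6 π electrons. Since 6 = 4n+2 (n=1), ring A is aromatic (pyrrole).
Ring B is planar and fully conjugated; 3 ring double bonds give 6 π electrons. That satisfies 4n+2 with n=1, so ring B is aromatic (benzene ring).
Ring C has three sp³ carbons, so it is not fully conjugated — not aromatic (cyclopentane ring).
Ring D is fully conjugated (every ring atom contributes a p orbital); 3 ring double bonds give 6 π electrons. Since 6 = 4n+2 (n=1), ring D is aromatic (pyrazine).
Aromatic: A, B, D. Total: 3.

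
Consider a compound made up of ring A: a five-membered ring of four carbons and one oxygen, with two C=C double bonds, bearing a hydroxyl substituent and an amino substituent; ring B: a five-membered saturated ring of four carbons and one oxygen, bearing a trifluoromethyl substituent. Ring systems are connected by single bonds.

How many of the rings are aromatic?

1

Ring A is planar and fully conjugated; 2 ring double bonds (4 π electrons) plus a heteroatom lone pair (2) give 6 π electrons. 6 = 4(1)+2, so ring A is aromatic (furan).
Ring B has only sp³ atoms, so it is not fully conjugated — not aromatic (tetrahydrofuran).
Aromatic: A. Total: 1.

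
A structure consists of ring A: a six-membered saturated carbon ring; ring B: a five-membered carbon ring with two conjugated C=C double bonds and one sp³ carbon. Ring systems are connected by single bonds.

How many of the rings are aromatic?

Ring A has only sp³ atoms, so it is not fully conjugated — not aromatic (cyclohexane).
Ring B has one sp³ carbon, so it is not fully conjugated — not aromatic (cyclopentadiene).
No ring is aromatic. Total: 0.

0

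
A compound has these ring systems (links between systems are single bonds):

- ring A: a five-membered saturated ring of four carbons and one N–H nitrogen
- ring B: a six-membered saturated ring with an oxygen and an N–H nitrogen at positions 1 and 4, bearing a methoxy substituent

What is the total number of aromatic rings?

Ring A has only sp³ atoms, so it is not fully conjugated — not aromatic (pyrrolidine).
Ring B has only sp³ atoms, so it is not fully conjugated — not aromatic (morpholine).
No ring is aromatic. Total: 0.

0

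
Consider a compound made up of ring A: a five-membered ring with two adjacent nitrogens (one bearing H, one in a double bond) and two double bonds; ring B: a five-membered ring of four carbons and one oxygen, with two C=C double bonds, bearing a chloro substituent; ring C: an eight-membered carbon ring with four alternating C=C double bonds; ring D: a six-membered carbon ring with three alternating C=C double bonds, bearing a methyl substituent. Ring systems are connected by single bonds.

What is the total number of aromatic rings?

Ring A is fully conjugated (every ring atom contributes a p orbital); 2 ring double bonds (4 π electrons) plus a heteroatom lone pair (2) give 6 π electrons. Since 6 = 4n+2 (n=1), ring A is aromatic (pyrazole).
Ring B has a continuous p-orbital overlap around the ring; 2 ring double bonds (4 π electrons) plus a heteroatom lone pair (2) give 6 π electrons. That satisfies 4n+2 with n=1, so ring B is aromatic (furan).
Ring C has only sp² ring atoms; a planar conformation would have a fully conjugated π system of 8 electrons. But 8 = 4(2), which is 4n not 4n+2, so ring C is not aromatic (cyclooctatetraene) — cyclooctatetraene distorts into a non-planar tub to avoid antiaromaticity.
Ring D has a continuous p-orbital overlap around the ring; 3 ring double bonds give 6 π electrons. Since 6 = 4n+2 (n=1), ring D is aromatic (benzene).
Aromatic: A, B, D. Total: 3.

3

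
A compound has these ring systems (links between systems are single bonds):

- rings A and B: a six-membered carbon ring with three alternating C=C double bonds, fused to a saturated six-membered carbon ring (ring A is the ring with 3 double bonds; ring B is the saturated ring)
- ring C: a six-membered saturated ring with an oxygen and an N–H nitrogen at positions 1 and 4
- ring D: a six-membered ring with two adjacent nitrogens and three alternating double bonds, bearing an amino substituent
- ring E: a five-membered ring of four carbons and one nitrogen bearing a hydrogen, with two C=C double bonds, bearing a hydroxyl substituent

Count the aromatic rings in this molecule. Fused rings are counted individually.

Ring A has a continuous p-orbital overlap around the ring; 3 ring double bonds give 6 π electrons. 6 = 4(1)+2, so ring A is aromatic (benzene ring).
Ring B has four sp³ carbons, so it is not fully conjugated — not aromatic (cyclohexane ring).
Ring C has only sp³ atoms, so it is not fully conjugated — not aromatic (morpholine).
Ring D has a continuous p-orbital overlap around the ring; 3 ring double bonds give 6 π electrons. 6 = 4(1)+2, so ring D is aromatic (pyridazine).
Ring E is planar and fully conjugated; 2 ring double bonds (4 π electrons) plus a heteroatom lone pair (2) give 6 π electrons. That satisfies 4n+2 with n=1, so ring E is aromatic (pyrrole).
Aromatic: A, D, E. Total: 3.

3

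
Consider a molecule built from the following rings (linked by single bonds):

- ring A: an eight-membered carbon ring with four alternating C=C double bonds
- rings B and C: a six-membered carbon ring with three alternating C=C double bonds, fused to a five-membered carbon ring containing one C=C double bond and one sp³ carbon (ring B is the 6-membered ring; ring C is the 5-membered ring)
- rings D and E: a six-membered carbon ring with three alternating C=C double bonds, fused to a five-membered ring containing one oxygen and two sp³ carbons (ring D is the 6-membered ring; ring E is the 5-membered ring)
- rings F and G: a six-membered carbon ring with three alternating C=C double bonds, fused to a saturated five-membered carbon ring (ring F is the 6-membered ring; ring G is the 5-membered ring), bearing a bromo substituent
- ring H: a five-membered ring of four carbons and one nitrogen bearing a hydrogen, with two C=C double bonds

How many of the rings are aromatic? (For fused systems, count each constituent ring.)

Ring A has only sp² ring atoms; a planar conformation would have a fully conjugated π system of 8 electrons. But 8 = 4(2), which is 4n not 4n+2, so ring A is not aromatic (cyclooctatetraene) — cyclooctatetraene distorts into a non-planar tub to avoid antiaromaticity.
Ring B is planar and fully conjugated; 3 ring double bonds give 6 π electrons. 6 = 4(1)+2, so ring B is aromatic (benzene ring).
Ring C has one sp³ carbon, so it is not fully conjugated — not aromatic (cyclopentene ring).
Ring D is planar and fully conjugated; 3 ring double bonds give 6 π electrons. Since 6 = 4n+2 (n=1), ring D is aromatic (benzene ring).
Ring E has two sp³ carbons, so it is not fully conjugated — not aromatic (oxolane ring).
Ring F has a continuous p-orbital overlap around the ring; 3 ring double bonds give 6 π electrons. 6 = 4(1)+2, so ring F is aromatic (benzene ring).
Ring G has three sp³ carbons, so it is not fully conjugated — not aromatic (cyclopentane ring).
Ring H has a continuous p-orbital overlap around the ring; 2 ring double bonds (4 π electrons) plus a heteroatom lone pair (2) give 6 π electrons. 6 = 4(1)+2, so ring H is aromatic (pyrrole).
Aromatic: B, D, F, H. Total: 4.

4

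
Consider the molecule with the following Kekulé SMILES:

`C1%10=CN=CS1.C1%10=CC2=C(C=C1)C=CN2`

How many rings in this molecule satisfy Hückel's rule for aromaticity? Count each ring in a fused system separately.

The SMILES encodes a five-membered ring with a sulfur at position 1 and a nitrogen at position 3 (in a C=N bond), with two double bonds; a six-membered carbon ring with three alternating C=C double bonds, fused to a five-membered ring containing one N–H nitrogen and two C=C double bonds.
The 5-membered ring with one sulfur and one =N– has a continuous p-orbital overlap around the ring; 2 ring double bonds (4 π electrons) plus a heteroatom lone pair (2) give 6 π electrons. 6 = 4(1)+2, so it is aromatic (thiazole).
The fused 6/5-membered bicyclic (with one N–H) is a single π system with 9 sp² atoms and 10 π electrons from ring double bonds plus a heteroatom lone pair. 10 = 4(2)+2, so the system is aromatic and both rings count as aromatic (indole).
3 of the 3 rings are aromatic. Total: 3.

3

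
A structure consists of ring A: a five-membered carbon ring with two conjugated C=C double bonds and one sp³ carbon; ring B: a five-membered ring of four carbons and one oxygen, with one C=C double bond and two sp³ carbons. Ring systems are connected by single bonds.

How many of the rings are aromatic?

Ring A has one sp³ carbon, so it is not fully conjugated — not aromatic (cyclopentadiene).
Ring B has two sp³ carbons, so it is not fully conjugated — not aromatic (2,3-dihydrofuran).
No ring is aromatic. Total: 0.

0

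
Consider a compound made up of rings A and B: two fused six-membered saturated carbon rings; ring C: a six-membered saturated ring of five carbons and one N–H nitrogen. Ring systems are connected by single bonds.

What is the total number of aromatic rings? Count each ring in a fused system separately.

Ring A has only sp³ atoms, so it is not fully conjugated — not aromatic (cyclohexane ring).
Ring B has only sp³ atoms, so it is not fully conjugated — not aromatic (cyclohexane ring).
Ring C has only sp³ atoms, so it is not fully conjugated — not aromatic (piperidine).
No ring is aromatic. Total: 0.

0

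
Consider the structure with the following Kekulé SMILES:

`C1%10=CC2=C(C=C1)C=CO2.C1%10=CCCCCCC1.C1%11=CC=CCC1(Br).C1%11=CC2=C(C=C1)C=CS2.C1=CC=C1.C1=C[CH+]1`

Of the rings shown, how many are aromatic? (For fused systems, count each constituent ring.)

5

The SMILES encodes a six-membered carbon ring with three alternating C=C double bonds, fused to a five-membered ring containing one oxygen and two C=C double bonds; an eight-membered carbon ring with one C=C double bond; a six-membered carbon ring with two conjugated C=C double bonds and two sp³ carbons; a six-membered carbon ring with three alternating C=C double bonds, fused to a five-membered ring containing one sulfur and two C=C double bonds; a four-membered carbon ring with two alternating C=C double bonds; a three-membered all-carbon ring bearing a positive charge on one carbon, with one C=C double bond.
The fused 6/5-membered bicyclic (with one oxygen) is a single π system with 9 sp² atoms and 10 π electrons from ring double bonds plus a heteroatom lone pair. 10 = 4(2)+2, so the system is aromatic and both rings count as aromatic (benzofuran).
The 8-membered ring has six sp³ carbons, so it is not fully conjugated — not aromatic (cyclooctene).
The 6-membered ring has two sp³ carbons, so it is not fully conjugated — not aromatic (1,3-cyclohexadiene).
The fused 6/5-membered bicyclic (with one sulfur) is a single π system with 9 sp² atoms and 10 π electrons from ring double bonds plus a heteroatom lone pair. 10 = 4(2)+2, so the system is aromatic and both rings count as aromatic (benzothiophene).
The 4-membered ring has only sp² ring atoms; a planar conformation would have a fully conjugated π system of 4 electrons. But 4 = 4(1), which is 4n not 4n+2, so it is not aromatic (cyclobutadiene) — cyclobutadiene is antiaromatic and distorts to a rectangle.
The 3-membered ring has a continuous p-orbital overlap around the ring; 1 ring double bond (2 π electrons) plus the carbocation's empty p orbital (0, but keeps the ring conjugated) give 2 π electrons. That satisfies 4n+2 with n=0, so it is aromatic (cyclopropenyl cation).
5 of the 8 rings are aromatic. Total: 5.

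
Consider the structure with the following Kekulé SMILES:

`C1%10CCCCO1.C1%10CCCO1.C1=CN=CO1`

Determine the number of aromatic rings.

1

The SMILES encodes a six-membered saturated ring of five carbons and one oxygen; a five-membered saturated ring of four carbons and one oxygen; a five-membered ring with an oxygen at position 1 and a nitrogen at position 3 (in a C=N bond), with two double bonds.
The 6-membered ring with one oxygen has only sp³ atoms, so it is not fully conjugated — not aromatic (tetrahydropyran).
The 5-membered ring with one oxygen has only sp³ atoms, so it is not fully conjugated — not aromatic (tetrahydrofuran).
The 5-membered ring with one oxygen and one =N– is planar and fully conjugated; 2 ring double bonds (4 π electrons) plus a heteroatom lone pair (2) give 6 π electrons. Since 6 = 4n+2 (n=1), it is aromatic (oxazole).
1 of the 3 rings is aromatic. Total: 1.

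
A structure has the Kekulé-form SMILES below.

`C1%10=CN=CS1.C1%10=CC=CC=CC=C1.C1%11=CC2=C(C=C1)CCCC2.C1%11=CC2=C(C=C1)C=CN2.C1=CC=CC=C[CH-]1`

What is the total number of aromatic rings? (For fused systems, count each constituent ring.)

The SMILES encodes a five-membered ring with a sulfur at position 1 and a nitrogen at position 3 (in a C=N bond), with two double bonds; an eight-membered carbon ring with four alternating C=C double bonds; a six-membered carbon ring with three alternating C=C double bonds, fused to a saturated six-membered carbon ring; a six-membered carbon ring with three alternating C=C double bonds, fused to a five-membered ring containing one N–H nitrogen and two C=C double bonds; a seven-membered all-carbon ring bearing a negative charge on one carbon, with three C=C double bonds.
The 5-membered ring with one sulfur and one =N– is fully conjugated (every ring atom contributes a p orbital); 2 ring double bonds (4 π electrons) plus a heteroatom lone pair (2) give 6 π electrons. That satisfies 4n+2 with n=1, so it is aromatic (thiazole).
The 8-membered ring has only sp² ring atoms; a planar conformation would have a fully conjugated π system of 8 electrons. But 8 = 4(2), which is 4n not 4n+2, so it is not aromatic (cyclooctatetraene) — cyclooctatetraene distorts into a non-planar tub to avoid antiaromaticity.
The 6-membered ring is planar and fully conjugated; 3 ring double bonds give 6 π electrons. That satisfies 4n+2 with n=1, so it is aromatic (benzene ring).
The second 6-membered ring has four sp³ carbons, so it is not fully conjugated — not aromatic (cyclohexane ring).
The fused 6/5-membered bicyclic (with one N–H) is a single π system with 9 sp² atoms and 10 π electrons from ring double bonds plus a heteroatom lone pair. 10 = 4(2)+2, so the system is aromatic and both rings count as aromatic (indole).
The 7-membered ring has only sp² ring atoms; a planar conformation would have a fully conjugated π system of 8 electrons. But 8 = 4(2), which is 4n not 4n+2, so it is not aromatic (cycloheptatrienyl anion).
4 of the 7 rings are aromatic. Total: 4.

4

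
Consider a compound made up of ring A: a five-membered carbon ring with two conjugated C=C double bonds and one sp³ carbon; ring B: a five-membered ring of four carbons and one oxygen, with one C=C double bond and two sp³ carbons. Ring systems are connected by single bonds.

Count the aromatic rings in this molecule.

Ring A has one sp³ carbon, so it is not fully conjugated — not aromatic (cyclopentadiene).
Ring B has two sp³ carbons, so it is not fully conjugated — not aromatic (2,3-dihydrofuran).
No ring is aromatic. Total: 0.

0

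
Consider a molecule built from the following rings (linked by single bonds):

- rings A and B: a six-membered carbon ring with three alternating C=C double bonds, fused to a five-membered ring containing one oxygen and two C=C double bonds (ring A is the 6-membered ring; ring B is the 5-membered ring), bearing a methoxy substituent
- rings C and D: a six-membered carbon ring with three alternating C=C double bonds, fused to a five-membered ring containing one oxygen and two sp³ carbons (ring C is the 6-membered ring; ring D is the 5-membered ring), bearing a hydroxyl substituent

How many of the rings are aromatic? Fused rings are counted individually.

3

Rings A and B form a fused bicyclic system (with one oxygen) with 9 sp² atoms and 10 π electrons from ring double bonds plus a heteroatom lone pair. 10 = 4(2)+2, so the system is aromatic and both rings count as aromatic (benzofuran).
Ring C is fully conjugated (every ring atom contributes a p orbital); 3 ring double bonds give 6 π electrons. 6 = 4(1)+2, so ring C is aromatic (benzene ring).
Ring D has two sp³ carbons, so it is not fully conjugated — not aromatic (oxolane ring).
Aromatic: A, B, C. Total: 3.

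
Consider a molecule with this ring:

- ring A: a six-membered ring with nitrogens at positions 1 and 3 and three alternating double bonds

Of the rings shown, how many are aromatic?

1

Ring A is fully conjugated (every ring atom contributes a p orbital); 3 ring double bonds give 6 π electrons. 6 = 4(1)+2, so ring A is aromatic (pyrimidine).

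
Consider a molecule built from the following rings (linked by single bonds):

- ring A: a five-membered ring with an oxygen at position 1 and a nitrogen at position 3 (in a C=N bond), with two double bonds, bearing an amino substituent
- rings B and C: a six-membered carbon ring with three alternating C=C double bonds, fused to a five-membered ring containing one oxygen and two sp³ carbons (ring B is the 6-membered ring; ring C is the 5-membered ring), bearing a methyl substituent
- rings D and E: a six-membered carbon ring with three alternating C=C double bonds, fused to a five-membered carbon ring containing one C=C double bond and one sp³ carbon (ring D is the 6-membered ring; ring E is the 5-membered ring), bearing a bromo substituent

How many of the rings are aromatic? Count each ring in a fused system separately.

3

Ring A has a continuous p-orbital overlap around the ring; 2 ring double bonds (4 π electrons) plus a heteroatom lone pair (2) give 6 π electrons. Since 6 = 4n+2 (n=1), ring A is aromatic (oxazole).
Ring B has a continuous p-orbital overlap around the ring; 3 ring double bonds give 6 π electrons. Since 6 = 4n+2 (n=1), ring B is aromatic (benzene ring).
Ring C has two sp³ carbons, so it is not fully conjugated — not aromatic (oxolane ring).
Ring D has a continuous p-orbital overlap around the ring; 3 ring double bonds give 6 π electrons. 6 = 4(1)+2, so ring D is aromatic (benzene ring).
Ring E has one sp³ carbon, so it is not fully conjugated — not aromatic (cyclopentene ring).
Aromatic: A, B, D. Total: 3.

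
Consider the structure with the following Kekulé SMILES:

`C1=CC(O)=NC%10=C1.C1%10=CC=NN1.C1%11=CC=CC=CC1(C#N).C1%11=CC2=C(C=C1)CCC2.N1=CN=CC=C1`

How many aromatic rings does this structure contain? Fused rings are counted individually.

The SMILES encodes a six-membered ring of five carbons and one nitrogen with three alternating double bonds; a five-membered ring with two adjacent nitrogens (one bearing H, one in a double bond) and two double bonds; a seven-membered carbon ring with three C=C double bonds and one sp³ carbon; a six-membered carbon ring with three alternating C=C double bonds, fused to a saturated five-membered carbon ring; a six-membered ring with nitrogens at positions 1 and 3 and three alternating double bonds.
The 6-membered ring with one nitrogen is fully conjugated (every ring atom contributes a p orbital); 3 ring double bonds give 6 π electrons. That satisfies 4n+2 with n=1, so it is aromatic (pyridine).
The 5-membered ring with two adjacent nitrogens (one N–H, one =N–) has a continuous p-orbital overlap around the ring; 2 ring double bonds (4 π electrons) plus a heteroatom lone pair (2) give 6 π electrons. Since 6 = 4n+2 (n=1), it is aromatic (pyrazole).
The 7-membered ring has one sp³ carbon, so it is not fully conjugated — not aromatic (cycloheptatriene).
The 6-membered ring has a continuous p-orbital overlap around the ring; 3 ring double bonds give 6 π electrons. That satisfies 4n+2 with n=1, so it is aromatic (benzene ring).
The 5-membered ring has three sp³ carbons, so it is not fully conjugated — not aromatic (cyclopentane ring).
The 6-membered ring with two nitrogens (1,3) is fully conjugated (every ring atom contributes a p orbital); 3 ring double bonds give 6 π electrons. 6 = 4(1)+2, so it is aromatic (pyrimidine).
4 of the 6 rings are aromatic. Total: 4.

4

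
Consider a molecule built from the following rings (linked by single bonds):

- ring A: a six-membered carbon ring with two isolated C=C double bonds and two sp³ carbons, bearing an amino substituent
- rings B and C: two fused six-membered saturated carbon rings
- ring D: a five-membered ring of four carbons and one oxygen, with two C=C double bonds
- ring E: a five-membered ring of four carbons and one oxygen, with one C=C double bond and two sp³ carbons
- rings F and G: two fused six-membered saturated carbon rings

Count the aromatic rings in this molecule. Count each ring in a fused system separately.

1

Ring A has two sp³ carbons, so it is not fully conjugated — not aromatic (1,4-cyclohexadiene).
Ring B has only sp³ atoms, so it is not fully conjugated — not aromatic (cyclohexane ring).
Ring C has only sp³ atoms, so it is not fully conjugated — not aromatic (cyclohexane ring).
Ring D has a continuous p-orbital overlap around the ring; 2 ring double bonds (4 π electrons) plus a heteroatom lone pair (2) give 6 π electrons. 6 = 4(1)+2, so ring D is aromatic (furan).
Ring E has two sp³ carbons, so it is not fully conjugated — not aromatic (2,3-dihydrofuran).
Ring F has only sp³ atoms, so it is not fully conjugated — not aromatic (cyclohexane ring).
Ring G has only sp³ atoms, so it is not fully conjugated — not aromatic (cyclohexane ring).
Aromatic: D. Total: 1.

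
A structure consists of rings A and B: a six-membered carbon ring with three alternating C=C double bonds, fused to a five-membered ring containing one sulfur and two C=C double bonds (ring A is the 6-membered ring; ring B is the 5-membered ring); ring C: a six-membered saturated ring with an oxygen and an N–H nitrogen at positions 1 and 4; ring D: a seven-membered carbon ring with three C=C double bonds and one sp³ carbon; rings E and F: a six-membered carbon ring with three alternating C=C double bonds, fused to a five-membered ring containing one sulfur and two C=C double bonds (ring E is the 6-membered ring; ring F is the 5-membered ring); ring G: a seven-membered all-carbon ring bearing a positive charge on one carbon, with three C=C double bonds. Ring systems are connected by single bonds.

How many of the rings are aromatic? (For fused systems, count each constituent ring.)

5

Rings A and B form a fused bicyclic system (with one sulfur) with 9 sp² atoms and 10 π electrons from ring double bonds plus a heteroatom lone pair. 10 = 4(2)+2, so the system is aromatic and both rings count as aromatic (benzothiophene).
Ring C has only sp³ atoms, so it is not fully conjugated — not aromatic (morpholine).
Ring D has one sp³ carbon, so it is not fully conjugated — not aromatic (cycloheptatriene).
Rings E and F form a fused bicyclic system (with one sulfur) with 9 sp² atoms and 10 π electrons from ring double bonds plus a heteroatom lone pair. 10 = 4(2)+2, so the system is aromatic and both rings count as aromatic (benzothiophene).
Ring G is planar and fully conjugated; 3 ring double bonds (6 π electrons) plus the carbocation's empty p orbital (0, but keeps the ring conjugated) give 6 π electrons. That satisfies 4n+2 with n=1, so ring G is aromatic (tropylium cation).
Aromatic: A, B, E, F, G. Total: 5.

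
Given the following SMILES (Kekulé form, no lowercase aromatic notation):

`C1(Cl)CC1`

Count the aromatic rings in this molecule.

0

The SMILES encodes a three-membered saturated carbon ring.
The 3-membered ring has only sp³ atoms, so it is not fully conjugated — not aromatic (cyclopropane).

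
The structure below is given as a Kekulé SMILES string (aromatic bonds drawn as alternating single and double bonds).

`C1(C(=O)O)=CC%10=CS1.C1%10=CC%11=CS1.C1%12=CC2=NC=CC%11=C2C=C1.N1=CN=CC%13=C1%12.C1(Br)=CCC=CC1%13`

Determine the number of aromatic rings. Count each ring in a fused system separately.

5

The SMILES encodes a five-membered ring of four carbons and one sulfur, with two C=C double bonds; a five-membered ring of four carbons and one sulfur, with two C=C double bonds; two fused six-membered rings, each with three alternating double bonds; one ring is all carbon and the other has one ring nitrogen; a six-membered ring with nitrogens at positions 1 and 3 and three alternating double bonds; a six-membered carbon ring with two isolated C=C double bonds and two sp³ carbons.
The 5-membered ring with one sulfur is fully conjugated (every ring atom contributes a p orbital); 2 ring double bonds (4 π electrons) plus a heteroatom lone pair (2) give 6 π electrons. That satisfies 4n+2 with n=1, so it is aromatic (thiophene).
The second 5-membered ring with one sulfur is fully conjugated (every ring atom contributes a p orbital); 2 ring double bonds (4 π electrons) plus a heteroatom lone pair (2) give 6 π electrons. 6 = 4(1)+2, so it is aromatic (thiophene).
The fused 6/6-membered bicyclic (with one nitrogen) is a single π system with 10 sp² atoms and 10 π electrons from ring double bonds. 10 = 4(2)+2, so the system is aromatic and both rings count as aromatic (quinoline).
The 6-membered ring with two nitrogens (1,3) has a continuous p-orbital overlap around the ring; 3 ring double bonds give 6 π electrons. That satisfies 4n+2 with n=1, so it is aromatic (pyrimidine).
The 6-membered ring has two sp³ carbons, so it is not fully conjugated — not aromatic (1,4-cyclohexadiene).
5 of the 6 rings are aromatic. Total: 5.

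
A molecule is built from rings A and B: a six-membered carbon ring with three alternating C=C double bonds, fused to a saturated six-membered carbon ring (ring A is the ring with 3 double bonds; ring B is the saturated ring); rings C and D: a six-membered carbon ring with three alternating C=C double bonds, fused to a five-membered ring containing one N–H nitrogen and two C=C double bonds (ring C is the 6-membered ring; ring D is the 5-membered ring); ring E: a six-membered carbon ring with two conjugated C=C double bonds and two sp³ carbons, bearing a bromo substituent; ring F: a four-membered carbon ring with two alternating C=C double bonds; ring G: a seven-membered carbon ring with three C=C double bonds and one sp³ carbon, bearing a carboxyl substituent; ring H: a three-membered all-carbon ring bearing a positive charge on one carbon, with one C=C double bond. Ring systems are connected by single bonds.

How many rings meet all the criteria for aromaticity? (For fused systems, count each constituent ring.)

Ring A is fully conjugated (every ring atom contributes a p orbital); 3 ring double bonds give 6 π electrons. 6 = 4(1)+2, so ring A is aromatic (benzene ring).
Ring B has four sp³ carbons, so it is not fully conjugated — not aromatic (cyclohexane ring).
Rings C and D form a fused bicyclic system (with one N–H) with 9 sp² atoms and 10 π electrons from ring double bonds plus a heteroatom lone pair. 10 = 4(2)+2, so the system is aromatic and both rings count as aromatic (indole).
Ring E has two sp³ carbons, so it is not fully conjugated — not aromatic (1,3-cyclohexadiene).
Ring F has only sp² ring atoms; a planar conformation would have a fully conjugated π system of 4 electrons. But 4 = 4(1), which is 4n not 4n+2, so ring F is not aromatic (cyclobutadiene) — cyclobutadiene is antiaromatic and distorts to a rectangle.
Ring G has one sp³ carbon, so it is not fully conjugated — not aromatic (cycloheptatriene).
Ring H is fully conjugated (every ring atom contributes a p orbital); 1 ring double bond (2 π electrons) plus the carbocation's empty p orbital (0, but keeps the ring conjugated) give 2 π electrons. 2 = 4(0)+2, so ring H is aromatic (cyclopropenyl cation).
Aromatic: A, C, D, H. Total: 4.

4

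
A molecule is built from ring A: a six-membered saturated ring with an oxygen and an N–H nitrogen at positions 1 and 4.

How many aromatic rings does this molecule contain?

Ring A has only sp³ atoms, so it is not fully conjugated — not aromatic (morpholine).

0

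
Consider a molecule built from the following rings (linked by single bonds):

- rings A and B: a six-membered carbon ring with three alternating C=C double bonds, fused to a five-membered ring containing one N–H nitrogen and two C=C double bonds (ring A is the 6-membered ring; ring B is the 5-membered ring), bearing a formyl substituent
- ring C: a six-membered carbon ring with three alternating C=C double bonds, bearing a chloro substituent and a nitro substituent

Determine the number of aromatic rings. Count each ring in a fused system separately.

Rings A and B form a fused bicyclic system (with one N–H) with 9 sp² atoms and 10 π electrons from ring double bonds plus a heteroatom lone pair. 10 = 4(2)+2, so the system is aromatic and both rings count as aromatic (indole).
Ring C is fully conjugated (every ring atom contributes a p orbital); 3 ring double bonds give 6 π electrons. Since 6 = 4n+2 (n=1), ring C is aromatic (benzene).
Aromatic: A, B, C. Total: 3.

3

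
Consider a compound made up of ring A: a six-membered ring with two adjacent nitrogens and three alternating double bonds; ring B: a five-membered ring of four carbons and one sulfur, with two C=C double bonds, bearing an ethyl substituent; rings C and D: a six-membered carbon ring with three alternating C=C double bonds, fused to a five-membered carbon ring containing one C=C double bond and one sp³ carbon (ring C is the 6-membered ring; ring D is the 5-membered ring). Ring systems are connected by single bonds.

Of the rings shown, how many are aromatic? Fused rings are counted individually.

Ring A is planar and fully conjugated; 3 ring double bonds give 6 π electrons. 6 = 4(1)+2, so ring A is aromatic (pyridazine).
Ring B is planar and fully conjugated; 2 ring double bonds (4 π electrons) plus a heteroatom lone pair (2) give 6 π electrons. 6 = 4(1)+2, so ring B is aromatic (thiophene).
Ring C has a continuous p-orbital overlap around the ring; 3 ring double bonds give 6 π electrons. 6 = 4(1)+2, so ring C is aromatic (benzene ring).
Ring D has one sp³ carbon, so it is not fully conjugated — not aromatic (cyclopentene ring).
Aromatic: A, B, C. Total: 3.

3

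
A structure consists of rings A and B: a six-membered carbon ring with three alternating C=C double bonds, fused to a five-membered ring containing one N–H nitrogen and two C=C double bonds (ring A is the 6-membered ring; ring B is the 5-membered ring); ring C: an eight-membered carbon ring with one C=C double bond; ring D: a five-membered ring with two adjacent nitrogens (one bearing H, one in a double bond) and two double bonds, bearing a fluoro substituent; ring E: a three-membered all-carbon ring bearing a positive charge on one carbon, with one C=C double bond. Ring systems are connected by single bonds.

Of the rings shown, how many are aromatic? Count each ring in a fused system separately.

4

Rings A and B form a fused bicyclic system (with one N–H) with 9 sp² atoms and 10 π electrons from ring double bonds plus a heteroatom lone pair. 10 = 4(2)+2, so the system is aromatic and both rings count as aromatic (indole).
Ring C has six sp³ carbons, so it is not fully conjugated — not aromatic (cyclooctene).
Ring D has a continuous p-orbital overlap around the ring; 2 ring double bonds (4 π electrons) plus a heteroatom lone pair (2) give 6 π electrons. Since 6 = 4n+2 (n=1), ring D is aromatic (pyrazole).
Ring E is planar and fully conjugated; 1 ring double bond (2 π electrons) plus the carbocation's empty p orbital (0, but keeps the ring conjugated) give 2 π electrons. 2 = 4(0)+2, so ring E is aromatic (cyclopropenyl cation).
Aromatic: A, B, D, E. Total: 4.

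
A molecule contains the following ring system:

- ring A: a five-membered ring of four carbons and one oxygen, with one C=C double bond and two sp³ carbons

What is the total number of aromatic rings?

Ring A has two sp³ carbons, so it is not fully conjugated — not aromatic (2,3-dihydrofuran).

0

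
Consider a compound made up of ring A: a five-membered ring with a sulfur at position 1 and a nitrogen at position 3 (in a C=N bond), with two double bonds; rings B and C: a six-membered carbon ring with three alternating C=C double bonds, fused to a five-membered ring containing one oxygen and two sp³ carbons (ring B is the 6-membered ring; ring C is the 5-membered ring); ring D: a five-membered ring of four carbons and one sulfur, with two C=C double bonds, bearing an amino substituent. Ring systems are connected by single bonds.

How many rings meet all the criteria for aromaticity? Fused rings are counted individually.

3

Ring A is planar and fully conjugated; 2 ring double bonds (4 π electrons) plus a heteroatom lone pair (2) give 6 π electrons. Since 6 = 4n+2 (n=1), ring A is aromatic (thiazole).
Ring B is planar and fully conjugated; 3 ring double bonds give 6 π electrons. Since 6 = 4n+2 (n=1), ring B is aromatic (benzene ring).
Ring C has two sp³ carbons, so it is not fully conjugated — not aromatic (oxolane ring).
Ring D has a continuous p-orbital overlap around the ring; 2 ring double bonds (4 π electrons) plus a heteroatom lone pair (2) give 6 π electrons. That satisfies 4n+2 with n=1, so ring D is aromatic (thiophene).
Aromatic: A, B, D. Total: 3.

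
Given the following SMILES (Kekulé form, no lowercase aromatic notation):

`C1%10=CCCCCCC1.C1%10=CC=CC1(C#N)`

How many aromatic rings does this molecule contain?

0

The SMILES encodes an eight-membered carbon ring with one C=C double bond; a five-membered carbon ring with two conjugated C=C double bonds and one sp³ carbon.
The 8-membered ring has six sp³ carbons, so it is not fully conjugated — not aromatic (cyclooctene).
The 5-membered ring has one sp³ carbon, so it is not fully conjugated — not aromatic (cyclopentadiene).
None of the rings are aromatic. Total: 0.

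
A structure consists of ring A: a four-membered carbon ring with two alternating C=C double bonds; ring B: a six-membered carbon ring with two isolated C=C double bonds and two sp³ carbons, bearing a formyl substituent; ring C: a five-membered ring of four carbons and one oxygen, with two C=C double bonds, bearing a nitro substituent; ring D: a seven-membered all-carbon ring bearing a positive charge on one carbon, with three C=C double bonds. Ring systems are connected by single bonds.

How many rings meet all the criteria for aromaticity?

2

Ring A has only sp² ring atoms; a planar conformation would have a fully conjugated π system of 4 electrons. But 4 = 4(1), which is 4n not 4n+2, so ring A is not aromatic (cyclobutadiene) — cyclobutadiene is antiaromatic and distorts to a rectangle.
Ring B has two sp³ carbons, so it is not fully conjugated — not aromatic (1,4-cyclohexadiene).
Ring C is fully conjugated (every ring atom contributes a p orbital); 2 ring double bonds (4 π electrons) plus a heteroatom lone pair (2) give 6 π electrons. That satisfies 4n+2 with n=1, so ring C is aromatic (furan).
Ring D is planar and fully conjugated; 3 ring double bonds (6 π electrons) plus the carbocation's empty p orbital (0, but keeps the ring conjugated) give 6 π electrons. Since 6 = 4n+2 (n=1), ring D is aromatic (tropylium cation).
Aromatic: C, D. Total: 2.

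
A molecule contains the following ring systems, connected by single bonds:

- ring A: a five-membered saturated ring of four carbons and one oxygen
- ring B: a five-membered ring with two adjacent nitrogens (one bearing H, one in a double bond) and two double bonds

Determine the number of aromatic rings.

1

Ring A has only sp³ atoms, so it is not fully conjugated — not aromatic (tetrahydrofuran).
Ring B is fully conjugated (every ring atom contributes a p orbital); 2 ring double bonds (4 π electrons) plus a heteroatom lone pair (2) give 6 π electrons. That satisfies 4n+2 with n=1, so ring B is aromatic (pyrazole).
Aromatic: B. Total: 1.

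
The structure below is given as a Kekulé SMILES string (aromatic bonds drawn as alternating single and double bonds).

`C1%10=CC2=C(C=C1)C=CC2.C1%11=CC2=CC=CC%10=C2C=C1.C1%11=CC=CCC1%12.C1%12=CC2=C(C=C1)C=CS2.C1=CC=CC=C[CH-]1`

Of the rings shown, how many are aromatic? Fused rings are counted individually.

The SMILES encodes a six-membered carbon ring with three alternating C=C double bonds, fused to a five-membered carbon ring containing one C=C double bond and one sp³ carbon; two fused six-membered carbon rings, each with three alternating C=C double bonds; a six-membered carbon ring with two conjugated C=C double bonds and two sp³ carbons; a six-membered carbon ring with three alternating C=C double bonds, fused to a five-membered ring containing one sulfur and two C=C double bonds; a seven-membered all-carbon ring bearing a negative charge on one carbon, with three C=C double bonds.
The 6-membered ring is fully conjugated (every ring atom contributes a p orbital); 3 ring double bonds give 6 π electrons. Since 6 = 4n+2 (n=1), it is aromatic (benzene ring).
The 5-membered ring has one sp³ carbon, so it is not fully conjugated — not aromatic (cyclopentene ring).
The fused 6/6-membered bicyclic is a single π system with 10 sp² atoms and 10 π electrons from ring double bonds. 10 = 4(2)+2, so the system is aromatic and both rings count as aromatic (naphthalene).
The second 6-membered ring has two sp³ carbons, so it is not fully conjugated — not aromatic (1,3-cyclohexadiene).
The fused 6/5-membered bicyclic (with one sulfur) is a single π system with 9 sp² atoms and 10 π electrons from ring double bonds plus a heteroatom lone pair. 10 = 4(2)+2, so the system is aromatic and both rings count as aromatic (benzothiophene).
The 7-membered ring has only sp² ring atoms; a planar conformation would have a fully conjugated π system of 8 electrons. But 8 = 4(2), which is 4n not 4n+2, so it is not aromatic (cycloheptatrienyl anion).
5 of the 8 rings are aromatic. Total: 5.

5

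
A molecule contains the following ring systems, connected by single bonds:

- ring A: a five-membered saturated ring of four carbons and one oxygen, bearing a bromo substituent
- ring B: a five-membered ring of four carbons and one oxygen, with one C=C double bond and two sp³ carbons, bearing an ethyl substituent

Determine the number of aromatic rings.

0

Ring A has only sp³ atoms, so it is not fully conjugated — not aromatic (tetrahydrofuran).
Ring B has two sp³ carbons, so it is not fully conjugated — not aromatic (2,3-dihydrofuran).
No ring is aromatic. Total: 0.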